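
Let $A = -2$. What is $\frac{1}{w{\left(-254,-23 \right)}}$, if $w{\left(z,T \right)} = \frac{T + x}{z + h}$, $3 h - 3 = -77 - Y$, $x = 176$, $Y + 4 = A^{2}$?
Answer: $- \frac{836}{459} \approx -1.8214$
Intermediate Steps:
$Y = 0$ ($Y = -4 + \left(-2\right)^{2} = -4 + 4 = 0$)
$h = - \frac{74}{3}$ ($h = 1 + \frac{-77 - 0}{3} = 1 + \frac{-77 + 0}{3} = 1 + \frac{1}{3} \left(-77\right) = 1 - \frac{77}{3} = - \frac{74}{3} \approx -24.667$)
$w{\left(z,T \right)} = \frac{176 + T}{- \frac{74}{3} + z}$ ($w{\left(z,T \right)} = \frac{T + 176}{z - \frac{74}{3}} = \frac{176 + T}{- \frac{74}{3} + z}$)
$\frac{1}{w{\left(-254,-23 \right)}} = \frac{1}{3 \frac{1}{-74 + 3 \left(-254\right)} \left(176 - 23\right)} = \frac{1}{3 \frac{1}{-74 - 762} \cdot 153} = \frac{1}{3 \frac{1}{-836} \cdot 153} = \frac{1}{3 \left(- \frac{1}{836}\right) 153} = \frac{1}{- \frac{459}{836}} = - \frac{836}{459}$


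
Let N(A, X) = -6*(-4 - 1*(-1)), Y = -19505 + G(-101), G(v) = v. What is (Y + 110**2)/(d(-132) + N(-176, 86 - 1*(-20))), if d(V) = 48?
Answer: -1251/11 ≈ -113.73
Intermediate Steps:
Y = -19606 (Y = -19505 - 101 = -19606)
N(A, X) = 18 (N(A, X) = -6*(-4 + 1) = -6*(-3) = 18)
(Y + 110**2)/(d(-132) + N(-176, 86 - 1*(-20))) = (-19606 + 110**2)/(48 + 18) = (-19606 + 12100)/66 = -7506*1/66 = -1251/11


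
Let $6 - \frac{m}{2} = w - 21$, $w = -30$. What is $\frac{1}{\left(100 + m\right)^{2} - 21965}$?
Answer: $\frac{1}{23831} \approx 4.1962 \cdot 10^{-5}$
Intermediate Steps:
$m = 114$ ($m = 12 - 2 \left(-30 - 21\right) = 12 - -102 = 12 + 102 = 114$)
$\frac{1}{\left(100 + m\right)^{2} - 21965} = \frac{1}{\left(100 + 114\right)^{2} - 21965} = \frac{1}{214^{2} - 21965} = \frac{1}{45796 - 21965} = \frac{1}{23831}$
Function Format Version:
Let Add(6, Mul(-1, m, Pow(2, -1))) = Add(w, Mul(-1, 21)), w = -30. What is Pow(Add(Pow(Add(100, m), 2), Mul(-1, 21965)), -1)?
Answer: Rational(1, 23831) ≈ 4.1962e-5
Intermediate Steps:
m = 114 (m = Add(12, Mul(-2, Add(-30, Mul(-1, 21)))) = Add(12, Mul(-2, Add(-30, -21))) = Add(12, Mul(-2, -51)) = Add(12, 102) = 114)
Pow(Add(Pow(Add(100, m), 2), Mul(-1, 21965)), -1) = Pow(Add(Pow(Add(100, 114), 2), Mul(-1, 21965)), -1) = Pow(Add(Pow(214, 2), -21965), -1) = Pow(Add(45796, -21965), -1) = Pow(23831, -1) = Rational(1, 23831)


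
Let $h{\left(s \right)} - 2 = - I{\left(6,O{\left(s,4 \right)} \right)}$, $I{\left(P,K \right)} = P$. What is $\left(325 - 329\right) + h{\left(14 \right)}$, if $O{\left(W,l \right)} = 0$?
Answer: $-8$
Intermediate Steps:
$h{\left(s \right)} = -4$ ($h{\left(s \right)} = 2 - 6 = -4$)
$\left(325 - 329\right) + h{\left(14 \right)} = \left(325 - 329\right) - 4 = -4 - 4 = -8$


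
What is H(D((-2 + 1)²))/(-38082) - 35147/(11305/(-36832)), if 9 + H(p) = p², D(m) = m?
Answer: 3521318246812/30751215 ≈ 1.1451e+5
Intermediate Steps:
H(p) = -9 + p²
H(D((-2 + 1)²))/(-38082) - 35147/(11305/(-36832)) = (-9 + ((-2 + 1)²)²)/(-38082) - 35147/(11305/(-36832)) = (-9 + ((-1)²)²)*(-1/38082) - 35147/(11305*(-1/36832)) = (-9 + 1²)*(-1/38082) - 35147/(-11305/36832) = (-9 + 1)*(-1/38082) - 35147*(-36832/11305) = -8*(-1/38082) + 184933472/1615 = 4/19041 + 184933472/1615 = 3521318246812/30751215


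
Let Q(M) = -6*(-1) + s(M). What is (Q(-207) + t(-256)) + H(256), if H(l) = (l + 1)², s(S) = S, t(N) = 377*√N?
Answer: 65848 + 6032*I ≈ 65848.0 + 6032.0*I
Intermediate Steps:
Q(M) = 6 + M (Q(M) = -6*(-1) + M = 6 + M)
H(l) = (1 + l)²
(Q(-207) + t(-256)) + H(256) = ((6 - 207) + 377*√(-256)) + (1 + 256)² = (-201 + 377*(16*I)) + 257² = (-201 + 6032*I) + 66049 = 65848 + 6032*I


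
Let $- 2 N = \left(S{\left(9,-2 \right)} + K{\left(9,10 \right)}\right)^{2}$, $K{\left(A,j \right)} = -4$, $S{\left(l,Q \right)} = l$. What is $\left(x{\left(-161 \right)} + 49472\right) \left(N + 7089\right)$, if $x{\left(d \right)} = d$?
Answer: $\frac{697898583}{2} \approx 3.4895 \cdot 10^{8}$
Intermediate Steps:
$N = - \frac{25}{2}$ ($N = - \frac{\left(9 - 4\right)^{2}}{2} = - \frac{5^{2}}{2} = \left(- \frac{1}{2}\right) 25 = - \frac{25}{2} \approx -12.5$)
$\left(x{\left(-161 \right)} + 49472\right) \left(N + 7089\right) = \left(-161 + 49472\right) \left(- \frac{25}{2} + 7089\right) = 49311 \cdot \frac{14153}{2} = \frac{697898583}{2}$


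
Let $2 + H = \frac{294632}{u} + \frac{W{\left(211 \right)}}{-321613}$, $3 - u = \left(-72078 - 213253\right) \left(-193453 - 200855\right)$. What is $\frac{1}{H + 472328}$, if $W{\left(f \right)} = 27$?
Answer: $\frac{36184130583759285}{17090705658972206574979} \approx 2.1172 \cdot 10^{-6}$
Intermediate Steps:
$u = -112508295945$ ($u = 3 - \left(-72078 - 213253\right) \left(-193453 - 200855\right) = 3 - \left(-285331\right) \left(-394308\right) = 3 - 112508295948 = -112508295945$)
$H = - \frac{72371393648990501}{36184130583759285}$ ($H = -2 + \left(\frac{294632}{-112508295945} + \frac{27}{-321613}\right) = -2 + \left(294632 \left(- \frac{1}{112508295945}\right) + 27 \left(- \frac{1}{321613}\right)\right) = -2 - \frac{3132481471931}{36184130583759285} = - \frac{72371393648990501}{36184130583759285} \approx -2.0001$)
$\frac{1}{H + 472328} = \frac{1}{- \frac{72371393648990501}{36184130583759285} + 472328} = \frac{1}{\frac{17090705658972206574979}{36184130583759285}} = \frac{36184130583759285}{17090705658972206574979}$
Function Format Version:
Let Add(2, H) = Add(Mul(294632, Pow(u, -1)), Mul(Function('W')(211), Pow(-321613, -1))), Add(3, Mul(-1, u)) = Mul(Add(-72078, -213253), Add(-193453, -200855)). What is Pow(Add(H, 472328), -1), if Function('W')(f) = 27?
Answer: Rational(36184130583759285, 17090705658972206574979) ≈ 2.1172e-6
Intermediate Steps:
u = -112508295945 (u = Add(3, Mul(-1, Mul(Add(-72078, -213253), Add(-193453, -200855)))) = Add(3, Mul(-1, Mul(-285331, -394308))) = Add(3, Mul(-1, 112508295948)) = Add(3, -112508295948) = -112508295945)
H = Rational(-72371393648990501, 36184130583759285) (H = Add(-2, Add(Mul(294632, Pow(-112508295945, -1)), Mul(27, Pow(-321613, -1)))) = Add(-2, Add(Mul(294632, Rational(-1, 112508295945)), Mul(27, Rational(-1, 321613)))) = Add(-2, Add(Rational(-294632, 112508295945), Rational(-27, 321613))) = Add(-2, Rational(-3132481471931, 36184130583759285)) = Rational(-72371393648990501, 36184130583759285) ≈ -2.0001)
Pow(Add(H, 472328), -1) = Pow(Add(Rational(-72371393648990501, 36184130583759285), 472328), -1) = Pow(Rational(17090705658972206574979, 36184130583759285), -1) = Rational(36184130583759285, 17090705658972206574979)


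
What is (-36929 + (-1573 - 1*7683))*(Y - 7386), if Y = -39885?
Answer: 2183211135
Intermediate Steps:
(-36929 + (-1573 - 1*7683))*(Y - 7386) = (-36929 + (-1573 - 1*7683))*(-39885 - 7386) = (-36929 + (-1573 - 7683))*(-47271) = (-36929 - 9256)*(-47271) = -46185*(-47271) = 2183211135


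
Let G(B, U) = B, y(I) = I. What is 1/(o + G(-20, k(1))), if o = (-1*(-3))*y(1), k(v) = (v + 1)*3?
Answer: -1/17 ≈ -0.058824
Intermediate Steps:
k(v) = 3 + 3*v (k(v) = (1 + v)*3 = 3 + 3*v)
o = 3 (o = -1*(-3)*1 = 3*1 = 3)
1/(o + G(-20, k(1))) = 1/(3 - 20) = 1/(-17) = -1/17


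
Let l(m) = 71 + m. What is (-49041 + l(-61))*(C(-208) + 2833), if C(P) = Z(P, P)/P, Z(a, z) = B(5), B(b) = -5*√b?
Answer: -138904823 - 245155*√5/208 ≈ -1.3891e+8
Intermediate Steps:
Z(a, z) = -5*√5
C(P) = -5*√5/P (C(P) = (-5*√5)/P = -5*√5/P)
(-49041 + l(-61))*(C(-208) + 2833) = (-49041 + (71 - 61))*(-5*√5/(-208) + 2833) = (-49041 + 10)*(-5*√5*(-1/208) + 2833) = -49031*(5*√5/208 + 2833) = -49031*(2833 + 5*√5/208) = -138904823 - 245155*√5/208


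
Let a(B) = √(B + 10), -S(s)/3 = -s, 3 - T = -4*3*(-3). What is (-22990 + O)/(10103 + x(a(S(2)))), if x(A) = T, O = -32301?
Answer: -55291/10070 ≈ -5.4907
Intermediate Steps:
T = -33 (T = 3 - (-4*3)*(-3) = 3 - (-12)*(-3) = 3 - 1*36 = 3 - 36 = -33)
S(s) = 3*s (S(s) = -(-3)*s = 3*s)
a(B) = √(10 + B)
x(A) = -33
(-22990 + O)/(10103 + x(a(S(2)))) = (-22990 - 32301)/(10103 - 33) = -55291/10070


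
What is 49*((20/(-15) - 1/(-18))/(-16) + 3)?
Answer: 43463/288 ≈ 150.91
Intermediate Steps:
49*((20/(-15) - 1/(-18))/(-16) + 3) = 49*((20*(-1/15) - 1*(-1/18))*(-1/16) + 3) = 49*((-4/3 + 1/18)*(-1/16) + 3) = 49*(-23/18*(-1/16) + 3) = 49*(23/288 + 3) = 49*(887/288) = 43463/288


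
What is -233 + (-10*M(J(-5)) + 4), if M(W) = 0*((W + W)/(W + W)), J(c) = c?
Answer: -229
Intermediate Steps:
M(W) = 0 (M(W) = 0*((2*W)/((2*W))) = 0*((2*W)*(1/(2*W))) = 0*1 = 0)
-233 + (-10*M(J(-5)) + 4) = -233 + (-10*0 + 4) = -233 + (0 + 4) = -233 + 4 = -229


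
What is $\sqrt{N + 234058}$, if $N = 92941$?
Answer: $\sqrt{326999} \approx 571.84$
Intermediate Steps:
$\sqrt{N + 234058} = \sqrt{92941 + 234058} = \sqrt{326999}$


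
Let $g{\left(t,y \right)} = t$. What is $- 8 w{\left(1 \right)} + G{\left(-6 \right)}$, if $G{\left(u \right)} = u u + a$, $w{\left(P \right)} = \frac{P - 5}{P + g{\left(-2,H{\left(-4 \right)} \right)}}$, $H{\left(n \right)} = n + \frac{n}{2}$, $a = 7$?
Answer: $11$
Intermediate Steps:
$H{\left(n \right)} = \frac{3 n}{2}$ ($H{\left(n \right)} = n + n \frac{1}{2} = n + \frac{n}{2} = \frac{3 n}{2}$)
$w{\left(P \right)} = \frac{-5 + P}{-2 + P}$ ($w{\left(P \right)} = \frac{P - 5}{P - 2} = \frac{-5 + P}{-2 + P}$)
$G{\left(u \right)} = 7 + u^{2}$ ($G{\left(u \right)} = u u + 7 = u^{2} + 7 = 7 + u^{2}$)
$- 8 w{\left(1 \right)} + G{\left(-6 \right)} = - 8 \frac{-5 + 1}{-2 + 1} + \left(7 + \left(-6\right)^{2}\right) = - 8 \frac{1}{-1} \left(-4\right) + \left(7 + 36\right) = - 8 \left(\left(-1\right) \left(-4\right)\right) + 43 = \left(-8\right) 4 + 43 = -32 + 43 = 11$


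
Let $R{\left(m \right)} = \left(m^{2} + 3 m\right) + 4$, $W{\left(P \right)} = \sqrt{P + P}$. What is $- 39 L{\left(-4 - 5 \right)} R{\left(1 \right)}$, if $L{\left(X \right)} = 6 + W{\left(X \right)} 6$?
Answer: $-1872 - 5616 i \sqrt{2} \approx -1872.0 - 7942.2 i$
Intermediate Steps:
$W{\left(P \right)} = \sqrt{2} \sqrt{P}$ ($W{\left(P \right)} = \sqrt{2 P} = \sqrt{2} \sqrt{P}$)
$R{\left(m \right)} = 4 + m^{2} + 3 m$
$L{\left(X \right)} = 6 + 6 \sqrt{2} \sqrt{X}$ ($L{\left(X \right)} = 6 + \sqrt{2} \sqrt{X} 6 = 6 + 6 \sqrt{2} \sqrt{X}$)
$- 39 L{\left(-4 - 5 \right)} R{\left(1 \right)} = - 39 \left(6 + 6 \sqrt{2} \sqrt{-4 - 5}\right) \left(4 + 1^{2} + 3 \cdot 1\right) = - 39 \left(6 + 6 \sqrt{2} \sqrt{-9}\right) \left(4 + 1 + 3\right) = - 39 \left(6 + 6 \sqrt{2} \cdot 3 i\right) 8 = - 39 \left(6 + 18 i \sqrt{2}\right) 8 = \left(-234 - 702 i \sqrt{2}\right) 8 = -1872 - 5616 i \sqrt{2}$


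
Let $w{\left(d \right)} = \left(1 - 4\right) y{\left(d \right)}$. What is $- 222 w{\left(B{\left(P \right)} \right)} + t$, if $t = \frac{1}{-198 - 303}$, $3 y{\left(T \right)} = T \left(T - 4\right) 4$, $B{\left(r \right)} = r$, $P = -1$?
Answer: $\frac{2224439}{501} \approx 4440.0$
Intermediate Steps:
$y{\left(T \right)} = \frac{T \left(-16 + 4 T\right)}{3}$ ($y{\left(T \right)} = \frac{T \left(T - 4\right) 4}{3} = \frac{T \left(-4 + T\right) 4}{3} = \frac{T \left(-16 + 4 T\right)}{3}$)
$t = - \frac{1}{501}$ ($t = \frac{1}{-501} = - \frac{1}{501} \approx -0.001996$)
$w{\left(d \right)} = - 4 d \left(-4 + d\right)$ ($w{\left(d \right)} = \left(1 - 4\right) \frac{4 d \left(-4 + d\right)}{3} = - 3 \frac{4 d \left(-4 + d\right)}{3} = - 4 d \left(-4 + d\right)$)
$- 222 w{\left(B{\left(P \right)} \right)} + t = - 222 \cdot 4 \left(-1\right) \left(4 - -1\right) - \frac{1}{501} = - 222 \cdot 4 \left(-1\right) \left(4 + 1\right) - \frac{1}{501} = - 222 \cdot 4 \left(-1\right) 5 - \frac{1}{501} = \left(-222\right) \left(-20\right) - \frac{1}{501} = 4440 - \frac{1}{501} = \frac{2224439}{501}$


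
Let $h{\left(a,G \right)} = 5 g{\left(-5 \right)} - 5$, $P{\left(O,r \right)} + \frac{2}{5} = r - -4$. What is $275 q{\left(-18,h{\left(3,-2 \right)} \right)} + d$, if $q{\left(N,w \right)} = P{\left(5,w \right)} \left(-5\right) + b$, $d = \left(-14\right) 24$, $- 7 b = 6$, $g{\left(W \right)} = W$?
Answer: $\frac{250098}{7} \approx 35728.0$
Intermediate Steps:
$b = - \frac{6}{7}$ ($b = \left(- \frac{1}{7}\right) 6 = - \frac{6}{7} \approx -0.85714$)
$P{\left(O,r \right)} = \frac{18}{5} + r$ ($P{\left(O,r \right)} = - \frac{2}{5} + \left(r - -4\right) = - \frac{2}{5} + \left(r + 4\right) = - \frac{2}{5} + \left(4 + r\right) = \frac{18}{5} + r$)
$h{\left(a,G \right)} = -30$ ($h{\left(a,G \right)} = 5 \left(-5\right) - 5 = -25 - 5 = -30$)
$d = -336$
$q{\left(N,w \right)} = - \frac{132}{7} - 5 w$ ($q{\left(N,w \right)} = \left(\frac{18}{5} + w\right) \left(-5\right) - \frac{6}{7} = \left(-18 - 5 w\right) - \frac{6}{7} = - \frac{132}{7} - 5 w$)
$275 q{\left(-18,h{\left(3,-2 \right)} \right)} + d = 275 \left(- \frac{132}{7} - -150\right) - 336 = 275 \left(- \frac{132}{7} + 150\right) - 336 = 275 \cdot \frac{918}{7} - 336 = \frac{252450}{7} - 336 = \frac{250098}{7}$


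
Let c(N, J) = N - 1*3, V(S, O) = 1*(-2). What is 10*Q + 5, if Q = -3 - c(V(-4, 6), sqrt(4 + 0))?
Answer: 25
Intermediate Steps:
V(S, O) = -2
c(N, J) = -3 + N (c(N, J) = N - 3 = -3 + N)
Q = 2 (Q = -3 - (-3 - 2) = -3 - 1*(-5) = -3 + 5 = 2)
10*Q + 5 = 10*2 + 5 = 20 + 5 = 25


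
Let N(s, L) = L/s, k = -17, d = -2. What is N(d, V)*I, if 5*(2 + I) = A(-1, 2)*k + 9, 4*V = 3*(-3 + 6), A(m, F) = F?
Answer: 63/8 ≈ 7.8750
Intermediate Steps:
V = 9/4 (V = (3*(-3 + 6))/4 = (3*3)/4 = (1/4)*9 = 9/4 ≈ 2.2500)
I = -7 (I = -2 + (2*(-17) + 9)/5 = -2 + (-34 + 9)/5 = -2 + (1/5)*(-25) = -2 - 5 = -7)
N(d, V)*I = ((9/4)/(-2))*(-7) = ((9/4)*(-1/2))*(-7) = -9/8*(-7) = 63/8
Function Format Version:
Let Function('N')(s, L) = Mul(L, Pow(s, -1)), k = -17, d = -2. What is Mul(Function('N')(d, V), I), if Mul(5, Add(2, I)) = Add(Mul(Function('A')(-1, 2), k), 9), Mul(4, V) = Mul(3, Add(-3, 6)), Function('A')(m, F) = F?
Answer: Rational(63, 8) ≈ 7.8750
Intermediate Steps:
V = Rational(9, 4) (V = Mul(Rational(1, 4), Mul(3, Add(-3, 6))) = Mul(Rational(1, 4), Mul(3, 3)) = Mul(Rational(1, 4), 9) = Rational(9, 4) ≈ 2.2500)
I = -7 (I = Add(-2, Mul(Rational(1, 5), Add(Mul(2, -17), 9))) = Add(-2, Mul(Rational(1, 5), Add(-34, 9))) = Add(-2, Mul(Rational(1, 5), -25)) = Add(-2, -5) = -7)
Mul(Function('N')(d, V), I) = Mul(Mul(Rational(9, 4), Pow(-2, -1)), -7) = Mul(Mul(Rational(9, 4), Rational(-1, 2)), -7) = Mul(Rational(-9, 8), -7) = Rational(63, 8)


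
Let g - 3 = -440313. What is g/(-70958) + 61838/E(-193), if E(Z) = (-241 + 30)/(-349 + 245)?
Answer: 228217294513/7486069 ≈ 30486.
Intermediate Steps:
g = -440310 (g = 3 - 440313 = -440310)
E(Z) = 211/104 (E(Z) = -211/(-104) = -211*(-1/104) = 211/104)
g/(-70958) + 61838/E(-193) = -440310/(-70958) + 61838/(211/104) = -440310*(-1/70958) + 61838*(104/211) = 220155/35479 + 6431152/211 = 228217294513/7486069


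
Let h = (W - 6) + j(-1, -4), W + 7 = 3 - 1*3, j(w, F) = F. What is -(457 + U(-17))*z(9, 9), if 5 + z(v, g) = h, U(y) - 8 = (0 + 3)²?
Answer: 10428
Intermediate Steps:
W = -7 (W = -7 + (3 - 1*3) = -7 + (3 - 3) = -7 + 0 = -7)
U(y) = 17 (U(y) = 8 + (0 + 3)² = 8 + 3² = 8 + 9 = 17)
h = -17 (h = (-7 - 6) - 4 = -13 - 4 = -17)
z(v, g) = -22 (z(v, g) = -5 - 17 = -22)
-(457 + U(-17))*z(9, 9) = -(457 + 17)*(-22) = -474*(-22) = -1*(-10428) = 10428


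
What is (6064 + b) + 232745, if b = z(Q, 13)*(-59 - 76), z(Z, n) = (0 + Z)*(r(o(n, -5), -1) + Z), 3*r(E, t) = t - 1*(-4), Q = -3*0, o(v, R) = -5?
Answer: 238809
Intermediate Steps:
Q = 0
r(E, t) = 4/3 + t/3 (r(E, t) = (t - 1*(-4))/3 = (t + 4)/3 = (4 + t)/3 = 4/3 + t/3)
z(Z, n) = Z*(1 + Z) (z(Z, n) = (0 + Z)*((4/3 + (⅓)*(-1)) + Z) = Z*((4/3 - ⅓) + Z) = Z*(1 + Z))
b = 0 (b = (0*(1 + 0))*(-59 - 76) = (0*1)*(-135) = 0*(-135) = 0)
(6064 + b) + 232745 = (6064 + 0) + 232745 = 6064 + 232745 = 238809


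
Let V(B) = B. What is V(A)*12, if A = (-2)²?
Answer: 48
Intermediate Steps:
A = 4
V(A)*12 = 4*12 = 48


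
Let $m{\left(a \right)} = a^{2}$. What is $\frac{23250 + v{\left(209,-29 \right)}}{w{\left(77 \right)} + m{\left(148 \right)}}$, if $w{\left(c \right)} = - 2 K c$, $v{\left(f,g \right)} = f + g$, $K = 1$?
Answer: $\frac{781}{725} \approx 1.0772$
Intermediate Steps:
$w{\left(c \right)} = - 2 c$ ($w{\left(c \right)} = \left(-2\right) 1 c = - 2 c$)
$\frac{23250 + v{\left(209,-29 \right)}}{w{\left(77 \right)} + m{\left(148 \right)}} = \frac{23250 + \left(209 - 29\right)}{\left(-2\right) 77 + 148^{2}} = \frac{23250 + 180}{-154 + 21904} = \frac{23430}{21750} = 23430 \cdot \frac{1}{21750} = \frac{781}{725}$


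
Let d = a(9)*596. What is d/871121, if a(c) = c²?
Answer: 48276/871121 ≈ 0.055418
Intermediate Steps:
d = 48276 (d = 9²*596 = 81*596 = 48276)
d/871121 = 48276/871121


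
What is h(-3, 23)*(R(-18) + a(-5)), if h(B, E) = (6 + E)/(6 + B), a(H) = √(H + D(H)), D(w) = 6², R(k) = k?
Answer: -174 + 29*√31/3 ≈ -120.18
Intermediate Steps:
D(w) = 36
a(H) = √(36 + H) (a(H) = √(H + 36) = √(36 + H))
h(B, E) = (6 + E)/(6 + B)
h(-3, 23)*(R(-18) + a(-5)) = ((6 + 23)/(6 - 3))*(-18 + √(36 - 5)) = (29/3)*(-18 + √31) = ((⅓)*29)*(-18 + √31) = 29*(-18 + √31)/3 = -174 + 29*√31/3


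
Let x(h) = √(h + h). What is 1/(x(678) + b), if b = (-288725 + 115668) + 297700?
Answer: 124643/15535876093 - 2*√339/15535876093 ≈ 8.0206e-6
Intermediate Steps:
x(h) = √2*√h (x(h) = √(2*h) = √2*√h)
b = 124643 (b = -173057 + 297700 = 124643)
1/(x(678) + b) = 1/(√2*√678 + 124643) = 1/(2*√339 + 124643) = 1/(124643 + 2*√339)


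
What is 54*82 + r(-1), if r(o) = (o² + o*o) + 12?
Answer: 4442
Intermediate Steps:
r(o) = 12 + 2*o² (r(o) = (o² + o²) + 12 = 2*o² + 12 = 12 + 2*o²)
54*82 + r(-1) = 54*82 + (12 + 2*(-1)²) = 4428 + (12 + 2*1) = 4428 + (12 + 2) = 4428 + 14 = 4442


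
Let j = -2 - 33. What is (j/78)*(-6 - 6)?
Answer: 70/13 ≈ 5.3846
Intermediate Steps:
j = -35
(j/78)*(-6 - 6) = (-35/78)*(-6 - 6) = -35*1/78*(-12) = -35/78*(-12) = 70/13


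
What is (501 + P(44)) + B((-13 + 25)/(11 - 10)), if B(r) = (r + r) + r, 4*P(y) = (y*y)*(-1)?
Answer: 53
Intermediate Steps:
P(y) = -y²/4 (P(y) = ((y*y)*(-1))/4 = (y²*(-1))/4 = (-y²)/4 = -y²/4)
B(r) = 3*r (B(r) = 2*r + r = 3*r)
(501 + P(44)) + B((-13 + 25)/(11 - 10)) = (501 - ¼*44²) + 3*((-13 + 25)/(11 - 10)) = (501 - ¼*1936) + 3*(12/1) = (501 - 484) + 3*(12*1) = 17 + 3*12 = 17 + 36 = 53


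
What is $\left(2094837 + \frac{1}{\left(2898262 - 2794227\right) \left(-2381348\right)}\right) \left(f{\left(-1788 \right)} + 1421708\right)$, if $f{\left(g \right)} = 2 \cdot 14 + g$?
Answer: $\frac{184231981226429841167433}{61935884795} \approx 2.9746 \cdot 10^{12}$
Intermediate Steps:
$f{\left(g \right)} = 28 + g$
$\left(2094837 + \frac{1}{\left(2898262 - 2794227\right) \left(-2381348\right)}\right) \left(f{\left(-1788 \right)} + 1421708\right) = \left(2094837 + \frac{1}{\left(2898262 - 2794227\right) \left(-2381348\right)}\right) \left(\left(28 - 1788\right) + 1421708\right) = \left(2094837 + \frac{1}{104035} \left(- \frac{1}{2381348}\right)\right) \left(-1760 + 1421708\right) = \left(2094837 + \frac{1}{104035} \left(- \frac{1}{2381348}\right)\right) 1419948 = \left(2094837 - \frac{1}{247743539180}\right) 1419948 = \frac{518982332385213659}{247743539180} \cdot 1419948 = \frac{184231981226429841167433}{61935884795}$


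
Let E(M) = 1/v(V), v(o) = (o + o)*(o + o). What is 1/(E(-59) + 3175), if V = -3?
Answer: 36/114301 ≈ 0.00031496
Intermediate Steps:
v(o) = 4*o² (v(o) = (2*o)*(2*o) = 4*o²)
E(M) = 1/36 (E(M) = 1/(4*(-3)²) = 1/(4*9) = 1/36)
1/(E(-59) + 3175) = 1/(1/36 + 3175) = 1/(114301/36) = 36/114301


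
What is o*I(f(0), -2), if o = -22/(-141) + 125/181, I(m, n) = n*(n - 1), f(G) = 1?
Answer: 43214/8507 ≈ 5.0798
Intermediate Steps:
I(m, n) = n*(-1 + n)
o = 21607/25521 (o = -22*(-1/141) + 125*(1/181) = 22/141 + 125/181 = 21607/25521 ≈ 0.84664)
o*I(f(0), -2) = 21607*(-2*(-1 - 2))/25521 = 21607*(-2*(-3))/25521 = (21607/25521)*6 = 43214/8507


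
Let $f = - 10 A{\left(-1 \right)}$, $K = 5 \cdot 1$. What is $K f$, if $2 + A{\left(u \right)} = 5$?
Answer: $-150$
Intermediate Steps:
$A{\left(u \right)} = 3$ ($A{\left(u \right)} = -2 + 5 = 3$)
$K = 5$
$f = -30$ ($f = \left(-10\right) 3 = -30$)
$K f = 5 \left(-30\right) = -150$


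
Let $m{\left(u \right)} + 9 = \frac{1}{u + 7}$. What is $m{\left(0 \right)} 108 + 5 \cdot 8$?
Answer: $- \frac{6416}{7} \approx -916.57$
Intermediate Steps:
$m{\left(u \right)} = -9 + \frac{1}{7 + u}$ ($m{\left(u \right)} = -9 + \frac{1}{u + 7} = -9 + \frac{1}{7 + u}$)
$m{\left(0 \right)} 108 + 5 \cdot 8 = \frac{-62 - 0}{7 + 0} \cdot 108 + 5 \cdot 8 = \frac{-62 + 0}{7} \cdot 108 + 40 = \frac{1}{7} \left(-62\right) 108 + 40 = \left(- \frac{62}{7}\right) 108 + 40 = - \frac{6696}{7} + 40 = - \frac{6416}{7}$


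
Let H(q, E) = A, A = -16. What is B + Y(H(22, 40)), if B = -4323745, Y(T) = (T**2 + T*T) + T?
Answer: -4323249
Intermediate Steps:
H(q, E) = -16
Y(T) = T + 2*T**2 (Y(T) = (T**2 + T**2) + T = 2*T**2 + T = T + 2*T**2)
B + Y(H(22, 40)) = -4323745 - 16*(1 + 2*(-16)) = -4323745 - 16*(1 - 32) = -4323745 - 16*(-31) = -4323745 + 496 = -4323249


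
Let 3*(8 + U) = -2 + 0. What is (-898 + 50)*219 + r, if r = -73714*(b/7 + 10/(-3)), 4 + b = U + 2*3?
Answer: 911436/7 ≈ 1.3021e+5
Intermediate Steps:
U = -26/3 (U = -8 + (-2 + 0)/3 = -8 + (⅓)*(-2) = -8 - ⅔ = -26/3 ≈ -8.6667)
b = -20/3 (b = -4 + (-26/3 + 2*3) = -4 + (-26/3 + 6) = -4 - 8/3 = -20/3 ≈ -6.6667)
r = 2211420/7 (r = -73714*(-20/3/7 + 10/(-3)) = -73714*(-20/3*⅐ + 10*(-⅓)) = -73714*(-20/21 - 10/3) = -73714*(-30/7) = 2211420/7 ≈ 3.1592e+5)
(-898 + 50)*219 + r = (-898 + 50)*219 + 2211420/7 = -848*219 + 2211420/7 = -185712 + 2211420/7 = 911436/7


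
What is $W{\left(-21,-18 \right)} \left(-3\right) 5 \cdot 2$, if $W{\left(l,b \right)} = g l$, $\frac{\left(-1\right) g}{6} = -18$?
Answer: $68040$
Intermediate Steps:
$g = 108$ ($g = \left(-6\right) \left(-18\right) = 108$)
$W{\left(l,b \right)} = 108 l$
$W{\left(-21,-18 \right)} \left(-3\right) 5 \cdot 2 = 108 \left(-21\right) \left(-3\right) 5 \cdot 2 = - 2268 \left(\left(-15\right) 2\right) = \left(-2268\right) \left(-30\right) = 68040$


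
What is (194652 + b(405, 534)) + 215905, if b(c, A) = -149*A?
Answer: 330991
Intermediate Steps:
(194652 + b(405, 534)) + 215905 = (194652 - 149*534) + 215905 = (194652 - 79566) + 215905 = 115086 + 215905 = 330991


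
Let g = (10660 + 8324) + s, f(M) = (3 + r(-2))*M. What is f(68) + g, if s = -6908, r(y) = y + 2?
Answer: 12280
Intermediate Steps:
r(y) = 2 + y
f(M) = 3*M (f(M) = (3 + (2 - 2))*M = (3 + 0)*M = 3*M)
g = 12076 (g = (10660 + 8324) - 6908 = 18984 - 6908 = 12076)
f(68) + g = 3*68 + 12076 = 204 + 12076 = 12280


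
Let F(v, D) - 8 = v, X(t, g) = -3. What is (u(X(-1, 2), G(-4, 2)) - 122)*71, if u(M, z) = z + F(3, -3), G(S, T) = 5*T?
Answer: -7171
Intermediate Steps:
F(v, D) = 8 + v
u(M, z) = 11 + z (u(M, z) = z + (8 + 3) = z + 11 = 11 + z)
(u(X(-1, 2), G(-4, 2)) - 122)*71 = ((11 + 5*2) - 122)*71 = ((11 + 10) - 122)*71 = (21 - 122)*71 = -101*71 = -7171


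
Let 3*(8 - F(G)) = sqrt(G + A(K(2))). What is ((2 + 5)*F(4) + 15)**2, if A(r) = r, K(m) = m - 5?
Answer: 42436/9 ≈ 4715.1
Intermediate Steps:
K(m) = -5 + m
F(G) = 8 - sqrt(-3 + G)/3 (F(G) = 8 - sqrt(G + (-5 + 2))/3 = 8 - sqrt(G - 3)/3 = 8 - sqrt(-3 + G)/3)
((2 + 5)*F(4) + 15)**2 = ((2 + 5)*(8 - sqrt(-3 + 4)/3) + 15)**2 = (7*(8 - sqrt(1)/3) + 15)**2 = (7*(8 - 1/3*1) + 15)**2 = (7*(8 - 1/3) + 15)**2 = (7*(23/3) + 15)**2 = (161/3 + 15)**2 = (206/3)**2 = 42436/9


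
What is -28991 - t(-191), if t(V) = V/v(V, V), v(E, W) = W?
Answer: -28992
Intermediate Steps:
t(V) = 1 (t(V) = V/V = 1)
-28991 - t(-191) = -28991 - 1*1 = -28991 - 1 = -28992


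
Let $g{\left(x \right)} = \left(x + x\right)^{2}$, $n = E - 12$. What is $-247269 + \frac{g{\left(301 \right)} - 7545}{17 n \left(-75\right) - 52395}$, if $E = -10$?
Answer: $- \frac{6020118664}{24345} \approx -2.4728 \cdot 10^{5}$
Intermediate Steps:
$n = -22$ ($n = -10 - 12 = -22$)
$g{\left(x \right)} = 4 x^{2}$ ($g{\left(x \right)} = \left(2 x\right)^{2} = 4 x^{2}$)
$-247269 + \frac{g{\left(301 \right)} - 7545}{17 n \left(-75\right) - 52395} = -247269 + \frac{4 \cdot 301^{2} - 7545}{17 \left(-22\right) \left(-75\right) - 52395} = -247269 + \frac{4 \cdot 90601 - 7545}{\left(-374\right) \left(-75\right) - 52395} = -247269 + \frac{362404 - 7545}{28050 - 52395} = -247269 + \frac{354859}{-24345} = -247269 + 354859 \left(- \frac{1}{24345}\right) = -247269 - \frac{354859}{24345} = - \frac{6020118664}{24345}$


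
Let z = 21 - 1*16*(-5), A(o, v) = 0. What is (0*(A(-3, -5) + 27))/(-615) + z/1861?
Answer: 101/1861 ≈ 0.054272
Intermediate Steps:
z = 101 (z = 21 - 16*(-5) = 21 + 80 = 101)
(0*(A(-3, -5) + 27))/(-615) + z/1861 = (0*(0 + 27))/(-615) + 101/1861 = (0*27)*(-1/615) + 101*(1/1861) = 0*(-1/615) + 101/1861 = 0 + 101/1861 = 101/1861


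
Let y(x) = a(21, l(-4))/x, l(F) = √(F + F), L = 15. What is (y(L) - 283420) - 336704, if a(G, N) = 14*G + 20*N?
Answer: -3100522/5 + 8*I*√2/3 ≈ -6.201e+5 + 3.7712*I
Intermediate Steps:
l(F) = √2*√F (l(F) = √(2*F) = √2*√F)
y(x) = (294 + 40*I*√2)/x (y(x) = (14*21 + 20*(√2*√(-4)))/x = (294 + 20*(√2*(2*I)))/x = (294 + 20*(2*I*√2))/x = (294 + 40*I*√2)/x)
(y(L) - 283420) - 336704 = (2*(147 + 20*I*√2)/15 - 283420) - 336704 = (2*(1/15)*(147 + 20*I*√2) - 283420) - 336704 = ((98/5 + 8*I*√2/3) - 283420) - 336704 = (-1417002/5 + 8*I*√2/3) - 336704 = -3100522/5 + 8*I*√2/3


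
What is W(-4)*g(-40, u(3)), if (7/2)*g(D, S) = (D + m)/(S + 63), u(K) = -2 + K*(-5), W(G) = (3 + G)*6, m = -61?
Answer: 606/161 ≈ 3.7640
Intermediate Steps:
W(G) = 18 + 6*G
u(K) = -2 - 5*K
g(D, S) = 2*(-61 + D)/(7*(63 + S)) (g(D, S) = 2*((D - 61)/(S + 63))/7 = 2*((-61 + D)/(63 + S))/7 = 2*(-61 + D)/(7*(63 + S)))
W(-4)*g(-40, u(3)) = (18 + 6*(-4))*(2*(-61 - 40)/(7*(63 + (-2 - 5*3)))) = (18 - 24)*((2/7)*(-101)/(63 + (-2 - 15))) = -12*(-101)/(7*(63 - 17)) = -12*(-101)/(7*46) = -6*(-101/161) = 606/161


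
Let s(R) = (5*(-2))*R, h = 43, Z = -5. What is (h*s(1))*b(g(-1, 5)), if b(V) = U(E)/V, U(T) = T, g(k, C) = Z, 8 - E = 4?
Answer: 344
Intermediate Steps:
E = 4 (E = 8 - 1*4 = 8 - 4 = 4)
g(k, C) = -5
s(R) = -10*R
b(V) = 4/V
(h*s(1))*b(g(-1, 5)) = (43*(-10*1))*(4/(-5)) = (43*(-10))*(4*(-⅕)) = -430*(-⅘) = 344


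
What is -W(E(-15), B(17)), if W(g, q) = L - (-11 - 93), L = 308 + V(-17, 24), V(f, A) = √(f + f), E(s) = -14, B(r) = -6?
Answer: -412 - I*√34 ≈ -412.0 - 5.831*I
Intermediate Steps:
V(f, A) = √2*√f (V(f, A) = √(2*f) = √2*√f)
L = 308 + I*√34 (L = 308 + √2*√(-17) = 308 + √2*(I*√17) = 308 + I*√34 ≈ 308.0 + 5.831*I)
W(g, q) = 412 + I*√34 (W(g, q) = (308 + I*√34) - (-11 - 93) = (308 + I*√34) - 1*(-104) = (308 + I*√34) + 104 = 412 + I*√34)
-W(E(-15), B(17)) = -(412 + I*√34) = -412 - I*√34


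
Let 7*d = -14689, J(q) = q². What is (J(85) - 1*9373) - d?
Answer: -347/7 ≈ -49.571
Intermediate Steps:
d = -14689/7 (d = (⅐)*(-14689) = -14689/7 ≈ -2098.4)
(J(85) - 1*9373) - d = (85² - 1*9373) - 1*(-14689/7) = (7225 - 9373) + 14689/7 = -2148 + 14689/7 = -347/7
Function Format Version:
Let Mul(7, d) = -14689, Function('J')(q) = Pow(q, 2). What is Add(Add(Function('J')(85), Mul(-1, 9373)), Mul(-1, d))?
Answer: Rational(-347, 7) ≈ -49.571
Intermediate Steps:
d = Rational(-14689, 7) (d = Mul(Rational(1, 7), -14689) = Rational(-14689, 7) ≈ -2098.4)
Add(Add(Function('J')(85), Mul(-1, 9373)), Mul(-1, d)) = Add(Add(Pow(85, 2), Mul(-1, 9373)), Mul(-1, Rational(-14689, 7))) = Add(Add(7225, -9373), Rational(14689, 7)) = Add(-2148, Rational(14689, 7)) = Rational(-347, 7)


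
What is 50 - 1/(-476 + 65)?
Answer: 20551/411 ≈ 50.002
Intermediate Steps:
50 - 1/(-476 + 65) = 50 - 1/(-411) = 50 - 1*(-1/411) = 50 + 1/411 = 20551/411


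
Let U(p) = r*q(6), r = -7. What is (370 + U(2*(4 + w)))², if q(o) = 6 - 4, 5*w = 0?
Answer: 126736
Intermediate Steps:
w = 0 (w = (⅕)*0 = 0)
q(o) = 2
U(p) = -14 (U(p) = -7*2 = -14)
(370 + U(2*(4 + w)))² = (370 - 14)² = 356² = 126736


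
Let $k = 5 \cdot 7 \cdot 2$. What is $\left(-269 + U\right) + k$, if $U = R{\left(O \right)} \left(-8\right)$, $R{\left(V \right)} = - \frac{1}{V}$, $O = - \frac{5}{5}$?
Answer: $-207$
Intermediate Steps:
$O = -1$ ($O = \left(-5\right) \frac{1}{5} = -1$)
$k = 70$ ($k = 35 \cdot 2 = 70$)
$U = -8$ ($U = - \frac{1}{-1} \left(-8\right) = \left(-1\right) \left(-1\right) \left(-8\right) = 1 \left(-8\right) = -8$)
$\left(-269 + U\right) + k = \left(-269 - 8\right) + 70 = -277 + 70 = -207$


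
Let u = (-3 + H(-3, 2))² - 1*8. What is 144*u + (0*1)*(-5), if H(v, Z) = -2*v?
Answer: 144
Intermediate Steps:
u = 1 (u = (-3 - 2*(-3))² - 1*8 = (-3 + 6)² - 8 = 3² - 8 = 9 - 8 = 1)
144*u + (0*1)*(-5) = 144*1 + (0*1)*(-5) = 144 + 0*(-5) = 144 + 0 = 144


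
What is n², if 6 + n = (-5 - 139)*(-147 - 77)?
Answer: 1040062500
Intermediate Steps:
n = 32250 (n = -6 + (-5 - 139)*(-147 - 77) = -6 - 144*(-224) = -6 + 32256 = 32250)
n² = 32250² = 1040062500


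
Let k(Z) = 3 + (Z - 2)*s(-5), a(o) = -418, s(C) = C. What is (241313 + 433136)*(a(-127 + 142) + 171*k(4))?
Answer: -1089235135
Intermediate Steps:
k(Z) = 13 - 5*Z (k(Z) = 3 + (Z - 2)*(-5) = 3 + (-2 + Z)*(-5) = 3 + (10 - 5*Z) = 13 - 5*Z)
(241313 + 433136)*(a(-127 + 142) + 171*k(4)) = (241313 + 433136)*(-418 + 171*(13 - 5*4)) = 674449*(-418 + 171*(13 - 20)) = 674449*(-418 + 171*(-7)) = 674449*(-418 - 1197) = 674449*(-1615) = -1089235135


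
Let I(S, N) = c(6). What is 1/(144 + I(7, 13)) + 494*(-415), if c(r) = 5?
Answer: -30546489/149 ≈ -2.0501e+5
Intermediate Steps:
I(S, N) = 5
1/(144 + I(7, 13)) + 494*(-415) = 1/(144 + 5) + 494*(-415) = 1/149 - 205010 = -30546489/149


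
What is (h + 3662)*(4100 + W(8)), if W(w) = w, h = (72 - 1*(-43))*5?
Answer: 17405596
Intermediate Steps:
h = 575 (h = (72 + 43)*5 = 115*5 = 575)
(h + 3662)*(4100 + W(8)) = (575 + 3662)*(4100 + 8) = 4237*4108 = 17405596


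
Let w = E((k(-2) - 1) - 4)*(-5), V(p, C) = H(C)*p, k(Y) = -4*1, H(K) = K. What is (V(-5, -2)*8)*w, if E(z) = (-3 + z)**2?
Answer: -57600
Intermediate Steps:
k(Y) = -4
V(p, C) = C*p
w = -720 (w = (-3 + ((-4 - 1) - 4))**2*(-5) = (-3 + (-5 - 4))**2*(-5) = (-3 - 9)**2*(-5) = (-12)**2*(-5) = 144*(-5) = -720)
(V(-5, -2)*8)*w = (-2*(-5)*8)*(-720) = (10*8)*(-720) = 80*(-720) = -57600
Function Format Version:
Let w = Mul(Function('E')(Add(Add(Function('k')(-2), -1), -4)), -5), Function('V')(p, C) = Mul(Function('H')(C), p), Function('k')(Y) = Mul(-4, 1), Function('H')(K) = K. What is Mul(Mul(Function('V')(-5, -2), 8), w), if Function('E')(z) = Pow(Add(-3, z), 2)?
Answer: -57600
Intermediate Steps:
Function('k')(Y) = -4
Function('V')(p, C) = Mul(C, p)
w = -720 (w = Mul(Pow(Add(-3, Add(Add(-4, -1), -4)), 2), -5) = Mul(Pow(Add(-3, Add(-5, -4)), 2), -5) = Mul(Pow(Add(-3, -9), 2), -5) = Mul(Pow(-12, 2), -5) = Mul(144, -5) = -720)
Mul(Mul(Function('V')(-5, -2), 8), w) = Mul(Mul(Mul(-2, -5), 8), -720) = Mul(Mul(10, 8), -720) = Mul(80, -720) = -57600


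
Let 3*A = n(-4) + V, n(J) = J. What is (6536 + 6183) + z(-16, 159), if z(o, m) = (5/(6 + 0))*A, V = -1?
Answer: 228917/18 ≈ 12718.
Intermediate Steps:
A = -5/3 (A = (-4 - 1)/3 = (1/3)*(-5) = -5/3 ≈ -1.6667)
z(o, m) = -25/18 (z(o, m) = (5/(6 + 0))*(-5/3) = (5/6)*(-5/3) = -25/18)
(6536 + 6183) + z(-16, 159) = (6536 + 6183) - 25/18 = 12719 - 25/18 = 228917/18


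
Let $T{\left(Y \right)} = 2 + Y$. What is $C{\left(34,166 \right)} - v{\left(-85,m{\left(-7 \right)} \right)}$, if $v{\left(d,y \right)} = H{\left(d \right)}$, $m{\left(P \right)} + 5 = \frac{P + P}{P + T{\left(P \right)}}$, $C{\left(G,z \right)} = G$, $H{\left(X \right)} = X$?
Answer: $119$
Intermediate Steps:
$m{\left(P \right)} = -5 + \frac{2 P}{2 + 2 P}$ ($m{\left(P \right)} = -5 + \frac{P + P}{P + \left(2 + P\right)} = -5 + \frac{2 P}{2 + 2 P}$)
$v{\left(d,y \right)} = d$
$C{\left(34,166 \right)} - v{\left(-85,m{\left(-7 \right)} \right)} = 34 - -85 = 34 + 85 = 119$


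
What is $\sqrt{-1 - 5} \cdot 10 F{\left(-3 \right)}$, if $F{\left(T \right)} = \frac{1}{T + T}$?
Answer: $- \frac{5 i \sqrt{6}}{3} \approx - 4.0825 i$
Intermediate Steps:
$F{\left(T \right)} = \frac{1}{2 T}$
$\sqrt{-1 - 5} \cdot 10 F{\left(-3 \right)} = \sqrt{-1 - 5} \cdot 10 \frac{1}{2 \left(-3\right)} = \sqrt{-6} \cdot 10 \cdot \frac{1}{2} \left(- \frac{1}{3}\right) = i \sqrt{6} \cdot 10 \left(- \frac{1}{6}\right) = 10 i \sqrt{6} \left(- \frac{1}{6}\right) = - \frac{5 i \sqrt{6}}{3}$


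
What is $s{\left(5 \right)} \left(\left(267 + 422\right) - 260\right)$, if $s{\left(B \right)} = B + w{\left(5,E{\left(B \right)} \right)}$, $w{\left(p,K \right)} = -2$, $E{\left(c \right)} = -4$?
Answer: $1287$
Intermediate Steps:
$s{\left(B \right)} = -2 + B$ ($s{\left(B \right)} = B - 2 = -2 + B$)
$s{\left(5 \right)} \left(\left(267 + 422\right) - 260\right) = \left(-2 + 5\right) \left(\left(267 + 422\right) - 260\right) = 3 \left(689 - 260\right) = 3 \cdot 429 = 1287$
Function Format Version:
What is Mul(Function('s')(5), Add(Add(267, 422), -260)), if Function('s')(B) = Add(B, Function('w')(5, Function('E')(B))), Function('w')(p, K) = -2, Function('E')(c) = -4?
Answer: 1287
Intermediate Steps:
Function('s')(B) = Add(-2, B) (Function('s')(B) = Add(B, -2) = Add(-2, B))
Mul(Function('s')(5), Add(Add(267, 422), -260)) = Mul(Add(-2, 5), Add(Add(267, 422), -260)) = Mul(3, Add(689, -260)) = Mul(3, 429) = 1287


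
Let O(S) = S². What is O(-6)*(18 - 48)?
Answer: -1080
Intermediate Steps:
O(-6)*(18 - 48) = (-6)²*(18 - 48) = 36*(-30) = -1080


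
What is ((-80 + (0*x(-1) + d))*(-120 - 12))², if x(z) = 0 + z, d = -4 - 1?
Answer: 125888400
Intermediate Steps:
d = -5
x(z) = z
((-80 + (0*x(-1) + d))*(-120 - 12))² = ((-80 + (0*(-1) - 5))*(-120 - 12))² = ((-80 + (0 - 5))*(-132))² = ((-80 - 5)*(-132))² = (-85*(-132))² = 11220² = 125888400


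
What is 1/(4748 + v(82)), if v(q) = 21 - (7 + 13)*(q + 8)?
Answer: 1/2969 ≈ 0.00033681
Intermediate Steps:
v(q) = -139 - 20*q (v(q) = 21 - 20*(8 + q) = 21 - (160 + 20*q) = 21 + (-160 - 20*q) = -139 - 20*q)
1/(4748 + v(82)) = 1/(4748 + (-139 - 20*82)) = 1/(4748 + (-139 - 1640)) = 1/(4748 - 1779) = 1/2969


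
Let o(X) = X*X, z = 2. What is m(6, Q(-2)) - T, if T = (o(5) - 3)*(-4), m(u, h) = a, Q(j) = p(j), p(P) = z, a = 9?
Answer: 97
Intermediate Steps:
o(X) = X**2
p(P) = 2
Q(j) = 2
m(u, h) = 9
T = -88 (T = (5**2 - 3)*(-4) = (25 - 3)*(-4) = 22*(-4) = -88)
m(6, Q(-2)) - T = 9 - 1*(-88) = 9 + 88 = 97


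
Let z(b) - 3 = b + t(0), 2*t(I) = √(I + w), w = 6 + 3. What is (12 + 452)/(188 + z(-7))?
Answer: 928/371 ≈ 2.5013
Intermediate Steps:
w = 9
t(I) = √(9 + I)/2 (t(I) = √(I + 9)/2 = √(9 + I)/2)
z(b) = 9/2 + b (z(b) = 3 + (b + √(9 + 0)/2) = 3 + (b + √9/2) = 3 + (b + (½)*3) = 3 + (b + 3/2) = 3 + (3/2 + b) = 9/2 + b)
(12 + 452)/(188 + z(-7)) = (12 + 452)/(188 + (9/2 - 7)) = 464/(188 - 5/2) = 464/(371/2) = 464*(2/371) = 928/371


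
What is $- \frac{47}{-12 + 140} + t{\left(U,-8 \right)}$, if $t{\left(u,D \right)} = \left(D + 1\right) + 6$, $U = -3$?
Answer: $- \frac{175}{128} \approx -1.3672$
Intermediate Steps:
$t{\left(u,D \right)} = 7 + D$ ($t{\left(u,D \right)} = \left(1 + D\right) + 6 = 7 + D$)
$- \frac{47}{-12 + 140} + t{\left(U,-8 \right)} = - \frac{47}{-12 + 140} + \left(7 - 8\right) = - \frac{47}{128} - 1 = - \frac{175}{128}$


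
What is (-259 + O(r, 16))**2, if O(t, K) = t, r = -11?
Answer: 72900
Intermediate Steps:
(-259 + O(r, 16))**2 = (-259 - 11)**2 = (-270)**2 = 72900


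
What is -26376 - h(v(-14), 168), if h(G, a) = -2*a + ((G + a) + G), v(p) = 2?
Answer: -26212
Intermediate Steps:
h(G, a) = -a + 2*G (h(G, a) = -2*a + (a + 2*G) = -a + 2*G)
-26376 - h(v(-14), 168) = -26376 - (-1*168 + 2*2) = -26376 - (-168 + 4) = -26376 - 1*(-164) = -26376 + 164 = -26212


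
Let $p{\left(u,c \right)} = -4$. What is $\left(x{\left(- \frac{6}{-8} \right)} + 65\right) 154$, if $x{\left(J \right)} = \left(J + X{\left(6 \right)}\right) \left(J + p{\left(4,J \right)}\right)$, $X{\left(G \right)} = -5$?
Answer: $\frac{97097}{8} \approx 12137.0$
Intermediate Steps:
$x{\left(J \right)} = \left(-5 + J\right) \left(-4 + J\right)$ ($x{\left(J \right)} = \left(J - 5\right) \left(J - 4\right) = \left(-5 + J\right) \left(-4 + J\right)$)
$\left(x{\left(- \frac{6}{-8} \right)} + 65\right) 154 = \left(\left(20 + \left(- \frac{6}{-8}\right)^{2} - 9 \left(- \frac{6}{-8}\right)\right) + 65\right) 154 = \left(\left(20 + \left(\left(-6\right) \left(- \frac{1}{8}\right)\right)^{2} - 9 \left(\left(-6\right) \left(- \frac{1}{8}\right)\right)\right) + 65\right) 154 = \left(\left(20 + \left(\frac{3}{4}\right)^{2} - \frac{27}{4}\right) + 65\right) 154 = \left(\left(20 + \frac{9}{16} - \frac{27}{4}\right) + 65\right) 154 = \left(\frac{221}{16} + 65\right) 154 = \frac{1261}{16} \cdot 154 = \frac{97097}{8}$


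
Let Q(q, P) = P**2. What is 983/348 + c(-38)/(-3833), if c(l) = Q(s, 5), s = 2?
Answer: 3759139/1333884 ≈ 2.8182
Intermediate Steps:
c(l) = 25 (c(l) = 5**2 = 25)
983/348 + c(-38)/(-3833) = 983/348 + 25/(-3833) = 983*(1/348) + 25*(-1/3833) = 983/348 - 25/3833 = 3759139/1333884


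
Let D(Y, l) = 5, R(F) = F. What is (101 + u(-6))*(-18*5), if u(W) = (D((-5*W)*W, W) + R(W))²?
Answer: -9180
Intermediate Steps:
u(W) = (5 + W)²
(101 + u(-6))*(-18*5) = (101 + (5 - 6)²)*(-18*5) = (101 + (-1)²)*(-90) = (101 + 1)*(-90) = 102*(-90) = -9180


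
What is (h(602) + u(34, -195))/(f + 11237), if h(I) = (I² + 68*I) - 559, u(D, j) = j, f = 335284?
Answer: 402586/346521 ≈ 1.1618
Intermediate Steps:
h(I) = -559 + I² + 68*I
(h(602) + u(34, -195))/(f + 11237) = ((-559 + 602² + 68*602) - 195)/(335284 + 11237) = ((-559 + 362404 + 40936) - 195)/346521 = (402781 - 195)*(1/346521) = 402586*(1/346521) = 402586/346521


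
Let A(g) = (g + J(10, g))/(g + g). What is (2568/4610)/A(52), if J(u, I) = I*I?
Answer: 2568/122165 ≈ 0.021021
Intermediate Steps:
J(u, I) = I²
A(g) = (g + g²)/(2*g) (A(g) = (g + g²)/(g + g) = (g + g²)/((2*g)) = (g + g²)*(1/(2*g)) = (g + g²)/(2*g))
(2568/4610)/A(52) = (2568/4610)/(½ + (½)*52) = (2568*(1/4610))/(½ + 26) = 1284/(2305*(53/2)) = (1284/2305)*(2/53) = 2568/122165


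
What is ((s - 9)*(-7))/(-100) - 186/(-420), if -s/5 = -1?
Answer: 57/350 ≈ 0.16286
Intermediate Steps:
s = 5 (s = -5*(-1) = 5)
((s - 9)*(-7))/(-100) - 186/(-420) = ((5 - 9)*(-7))/(-100) - 186/(-420) = -4*(-7)*(-1/100) - 186*(-1/420) = 28*(-1/100) + 31/70 = -7/25 + 31/70 = 57/350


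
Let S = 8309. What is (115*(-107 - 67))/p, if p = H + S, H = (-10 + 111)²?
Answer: -667/617 ≈ -1.0810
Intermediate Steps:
H = 10201 (H = 101² = 10201)
p = 18510 (p = 10201 + 8309 = 18510)
(115*(-107 - 67))/p = (115*(-107 - 67))/18510 = (115*(-174))*(1/18510) = -20010*1/18510 = -667/617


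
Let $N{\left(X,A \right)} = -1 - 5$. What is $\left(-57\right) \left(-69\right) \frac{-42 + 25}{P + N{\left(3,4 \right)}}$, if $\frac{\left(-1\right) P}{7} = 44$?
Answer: $\frac{66861}{314} \approx 212.93$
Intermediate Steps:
$P = -308$ ($P = \left(-7\right) 44 = -308$)
$N{\left(X,A \right)} = -6$
$\left(-57\right) \left(-69\right) \frac{-42 + 25}{P + N{\left(3,4 \right)}} = \left(-57\right) \left(-69\right) \frac{-42 + 25}{-308 - 6} = 3933 \left(- \frac{17}{-314}\right) = 3933 \left(\left(-17\right) \left(- \frac{1}{314}\right)\right) = 3933 \cdot \frac{17}{314} = \frac{66861}{314}$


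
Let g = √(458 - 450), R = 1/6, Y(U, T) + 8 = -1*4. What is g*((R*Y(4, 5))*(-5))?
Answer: 20*√2 ≈ 28.284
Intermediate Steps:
Y(U, T) = -12 (Y(U, T) = -8 - 1*4 = -8 - 4 = -12)
R = ⅙ ≈ 0.16667
g = 2*√2 (g = √8 = 2*√2 ≈ 2.8284)
g*((R*Y(4, 5))*(-5)) = (2*√2)*(((⅙)*(-12))*(-5)) = (2*√2)*(-2*(-5)) = (2*√2)*10 = 20*√2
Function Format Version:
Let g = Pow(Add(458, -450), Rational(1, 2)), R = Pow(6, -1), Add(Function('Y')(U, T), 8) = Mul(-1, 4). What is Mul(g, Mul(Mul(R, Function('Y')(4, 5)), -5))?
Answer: Mul(20, Pow(2, Rational(1, 2))) ≈ 28.284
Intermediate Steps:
Function('Y')(U, T) = -12 (Function('Y')(U, T) = Add(-8, Mul(-1, 4)) = Add(-8, -4) = -12)
R = Rational(1, 6) ≈ 0.16667
g = Mul(2, Pow(2, Rational(1, 2))) (g = Pow(8, Rational(1, 2)) = Mul(2, Pow(2, Rational(1, 2))) ≈ 2.8284)
Mul(g, Mul(Mul(R, Function('Y')(4, 5)), -5)) = Mul(Mul(2, Pow(2, Rational(1, 2))), Mul(Mul(Rational(1, 6), -12), -5)) = Mul(Mul(2, Pow(2, Rational(1, 2))), Mul(-2, -5)) = Mul(Mul(2, Pow(2, Rational(1, 2))), 10) = Mul(20, Pow(2, Rational(1, 2)))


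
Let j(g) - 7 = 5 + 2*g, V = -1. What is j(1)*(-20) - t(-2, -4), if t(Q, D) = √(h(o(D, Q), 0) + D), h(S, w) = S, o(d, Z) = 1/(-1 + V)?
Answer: -280 - 3*I*√2/2 ≈ -280.0 - 2.1213*I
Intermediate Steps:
j(g) = 12 + 2*g (j(g) = 7 + (5 + 2*g) = 12 + 2*g)
o(d, Z) = -½ (o(d, Z) = 1/(-1 - 1) = 1/(-2) = -½)
t(Q, D) = √(-½ + D)
j(1)*(-20) - t(-2, -4) = (12 + 2*1)*(-20) - √(-2 + 4*(-4))/2 = (12 + 2)*(-20) - √(-2 - 16)/2 = 14*(-20) - √(-18)/2 = -280 - 3*I*√2/2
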